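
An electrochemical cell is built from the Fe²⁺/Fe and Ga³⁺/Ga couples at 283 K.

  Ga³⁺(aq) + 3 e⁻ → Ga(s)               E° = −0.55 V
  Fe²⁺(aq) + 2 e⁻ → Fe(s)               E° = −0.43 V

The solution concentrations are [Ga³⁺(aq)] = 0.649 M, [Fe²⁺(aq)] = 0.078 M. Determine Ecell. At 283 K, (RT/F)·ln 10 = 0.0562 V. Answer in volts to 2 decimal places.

Fe²⁺/Fe is reduced (cathode, E° = −0.43 V) and Ga³⁺/Ga is oxidized (anode).
The standard potential is −0.43 − (−0.55) = +0.12 V and the balanced reaction transfers n = 6 electrons.
Balancing gives 3 Fe²⁺(aq) + 2 Ga(s) → 3 Fe(s) + 2 Ga³⁺(aq); hence Q = [Ga³⁺(aq)]^2 / [Fe²⁺(aq)]^3 = 888 (log Q = 2.948).
E = E° − (0.0562/n)·log Q = +0.12 − (0.0562/6)(2.948) = +0.09 V.

+0.09 V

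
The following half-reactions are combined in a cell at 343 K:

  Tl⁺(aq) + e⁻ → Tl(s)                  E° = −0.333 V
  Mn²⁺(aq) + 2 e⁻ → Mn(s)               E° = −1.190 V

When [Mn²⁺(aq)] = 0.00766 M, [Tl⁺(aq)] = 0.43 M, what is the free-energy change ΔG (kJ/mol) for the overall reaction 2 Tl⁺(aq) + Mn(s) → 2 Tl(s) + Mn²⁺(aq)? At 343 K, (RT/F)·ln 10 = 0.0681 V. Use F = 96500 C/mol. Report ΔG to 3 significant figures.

−174 kJ/mol

The standard cell potential is −0.333 − (−1.190) = +0.857 V, with n = 2 electrons in the balanced equation.
The reaction quotient is [Mn²⁺(aq)] / [Tl⁺(aq)]^2 = 0.0414; by Nernst, E = +0.857 − (0.0681/2)(−1.383) = +0.9041 V.
Then ΔG = −nFE = −2 × 96500 × +0.9041 J/mol = −174 kJ/mol.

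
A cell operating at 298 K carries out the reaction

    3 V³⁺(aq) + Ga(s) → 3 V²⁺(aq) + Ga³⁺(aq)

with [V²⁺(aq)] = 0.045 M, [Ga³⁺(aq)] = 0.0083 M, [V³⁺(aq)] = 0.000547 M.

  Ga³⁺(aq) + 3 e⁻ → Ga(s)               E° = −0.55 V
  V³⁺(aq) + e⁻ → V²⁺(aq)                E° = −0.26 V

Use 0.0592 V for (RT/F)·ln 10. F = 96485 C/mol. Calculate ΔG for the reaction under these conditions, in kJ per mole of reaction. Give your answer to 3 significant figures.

With V³⁺/V²⁺ reduced at the cathode, E°cell = −0.26 − (−0.55) = +0.29 V and n = 3.
The reaction quotient is ([V²⁺(aq)]^3·[Ga³⁺(aq)]) / [V³⁺(aq)]^3 = 4.62×10^3; by Nernst, E = +0.29 − (0.0592/3)(3.665) = +0.2177 V.
ΔG = −nFE = −(3)(96485)(+0.2177) J/mol = −63.0 kJ/mol.

−63.0 kJ/mol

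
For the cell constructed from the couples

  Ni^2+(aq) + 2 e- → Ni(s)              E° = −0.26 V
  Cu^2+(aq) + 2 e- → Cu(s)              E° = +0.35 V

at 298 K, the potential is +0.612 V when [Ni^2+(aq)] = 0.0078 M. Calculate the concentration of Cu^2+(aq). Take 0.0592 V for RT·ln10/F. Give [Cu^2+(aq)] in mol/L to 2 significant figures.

Cu²⁺/Cu is the cathode (higher E°); E°cell = +0.35 − (−0.26) = +0.61 V with n = 2.
From the Nernst equation, log Q = n(E° − E)/0.0592 = 2·(+0.61 − (+0.612))/0.0592 = −0.068.
The balanced reaction is Cu^2+(aq) + Ni(s) → Cu(s) + Ni^2+(aq), so Q = [Ni^2+(aq)] / [Cu^2+(aq)].
Substituting the known concentrations and solving, log [Cu^2+(aq)] = −2.040 and [Cu^2+(aq)] = 0.0091 M.

0.0091 M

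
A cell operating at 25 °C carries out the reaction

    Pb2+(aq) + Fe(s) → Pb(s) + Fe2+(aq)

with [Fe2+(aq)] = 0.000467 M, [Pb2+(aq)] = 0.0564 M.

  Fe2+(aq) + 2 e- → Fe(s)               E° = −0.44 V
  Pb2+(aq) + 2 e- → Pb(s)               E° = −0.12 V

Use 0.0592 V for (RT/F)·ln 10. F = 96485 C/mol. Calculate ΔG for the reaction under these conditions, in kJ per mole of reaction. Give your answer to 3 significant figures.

−73.6 kJ/mol

The standard cell potential is −0.12 − (−0.44) = +0.32 V, with n = 2 electrons in the balanced equation.
Q = [Fe2+(aq)] / [Pb2+(aq)] = 0.00828, so log Q = −2.082 and E = +0.32 − (0.0592/2)(−2.082) = +0.3816 V.
Finally ΔG = −nFE = −(2)(96485 C/mol)(+0.3816 V) = −73.6 kJ/mol.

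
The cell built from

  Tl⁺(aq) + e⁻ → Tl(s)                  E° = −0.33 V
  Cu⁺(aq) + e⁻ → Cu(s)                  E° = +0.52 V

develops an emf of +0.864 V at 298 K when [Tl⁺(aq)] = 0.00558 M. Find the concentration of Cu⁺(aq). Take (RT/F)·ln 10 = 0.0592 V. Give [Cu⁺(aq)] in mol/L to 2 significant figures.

Cu⁺/Cu is the cathode (higher E°); E°cell = +0.52 − (−0.33) = +0.85 V with n = 1.
From the Nernst equation, log Q = n(E° − E)/0.0592 = 1·(+0.85 − (+0.864))/0.0592 = −0.236.
For Cu⁺(aq) + Tl(s) → Cu(s) + Tl⁺(aq), the reaction quotient is Q = [Tl⁺(aq)] / [Cu⁺(aq)].
Solving for the unknown gives log [Cu⁺(aq)] = −2.017, so [Cu⁺(aq)] ≈ 0.0096 M.

0.0096 M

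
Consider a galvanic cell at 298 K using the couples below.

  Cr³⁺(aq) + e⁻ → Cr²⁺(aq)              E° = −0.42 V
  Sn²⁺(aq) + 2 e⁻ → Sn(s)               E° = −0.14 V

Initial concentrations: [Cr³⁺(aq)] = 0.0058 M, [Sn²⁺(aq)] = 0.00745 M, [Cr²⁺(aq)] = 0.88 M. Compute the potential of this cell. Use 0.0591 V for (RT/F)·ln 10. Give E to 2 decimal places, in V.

Since E°(Sn²⁺/Sn) > E°(Cr³⁺/Cr²⁺), Sn²⁺/Sn serves as the cathode.
The standard potential is −0.14 − (−0.42) = +0.28 V and the balanced reaction transfers n = 2 electrons.
Balancing gives Sn²⁺(aq) + 2 Cr²⁺(aq) → Sn(s) + 2 Cr³⁺(aq); hence Q = [Cr³⁺(aq)]^2 / ([Sn²⁺(aq)]·[Cr²⁺(aq)]^2) = 0.00583 (log Q = −2.234).
By the Nernst equation, E = +0.28 − (0.0591/2)·(−2.234) = +0.35 V.

+0.35 V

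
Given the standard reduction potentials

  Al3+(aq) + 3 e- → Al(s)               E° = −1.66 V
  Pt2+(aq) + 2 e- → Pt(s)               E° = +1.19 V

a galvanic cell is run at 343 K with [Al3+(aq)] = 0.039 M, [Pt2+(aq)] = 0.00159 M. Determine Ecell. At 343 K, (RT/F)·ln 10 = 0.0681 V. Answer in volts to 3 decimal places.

The Pt²⁺/Pt couple has the more positive E°, so it is the cathode; Al³⁺/Al is the anode.
E°cell = E°cat − E°an = +1.19 − (−1.66) = +2.85 V; n = 6.
Balancing gives 3 Pt2+(aq) + 2 Al(s) → 3 Pt(s) + 2 Al3+(aq); hence Q = [Al3+(aq)]^2 / [Pt2+(aq)]^3 = 3.78×10^5 (log Q = 5.578).
E = E° − (0.0681/n)·log Q = +2.85 − (0.0681/6)(5.578) = +2.787 V.

+2.787 V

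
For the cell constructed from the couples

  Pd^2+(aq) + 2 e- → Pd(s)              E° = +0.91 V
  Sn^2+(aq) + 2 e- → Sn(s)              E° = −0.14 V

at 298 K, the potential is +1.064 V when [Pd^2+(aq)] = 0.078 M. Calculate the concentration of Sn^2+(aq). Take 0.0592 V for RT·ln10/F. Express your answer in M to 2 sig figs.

With Pd²⁺/Pd at the cathode and Sn²⁺/Sn at the anode, E°cell = +0.91 − (−0.14) = +1.05 V (n = 2).
Rearranging E = E° − (0.0592/n)·log Q gives log Q = 2(+1.05 − (+1.064))/0.0592 = −0.473.
The balanced reaction is Pd^2+(aq) + Sn(s) → Pd(s) + Sn^2+(aq), so Q = [Sn^2+(aq)] / [Pd^2+(aq)].
Isolating [Sn^2+(aq)] in Q = 10^{−0.473} yields log [Sn^2+(aq)] = −1.581, i.e. 0.026 M.

0.026 M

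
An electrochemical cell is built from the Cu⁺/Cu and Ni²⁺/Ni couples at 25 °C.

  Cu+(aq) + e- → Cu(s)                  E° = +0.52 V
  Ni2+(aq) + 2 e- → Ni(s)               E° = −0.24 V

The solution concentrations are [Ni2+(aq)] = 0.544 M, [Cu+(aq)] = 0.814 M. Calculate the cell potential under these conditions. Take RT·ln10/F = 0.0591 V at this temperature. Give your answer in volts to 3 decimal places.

+0.763 V

The Cu⁺/Cu couple has the more positive E°, so it is the cathode; Ni²⁺/Ni is the anode.
E°cell = E°cat − E°an = +0.52 − (−0.24) = +0.76 V; n = 2.
Balancing gives 2 Cu+(aq) + Ni(s) → 2 Cu(s) + Ni2+(aq); hence Q = [Ni2+(aq)] / [Cu+(aq)]^2 = 0.821 (log Q = −0.086).
By the Nernst equation, E = +0.76 − (0.0591/2)·(−0.086) = +0.763 V.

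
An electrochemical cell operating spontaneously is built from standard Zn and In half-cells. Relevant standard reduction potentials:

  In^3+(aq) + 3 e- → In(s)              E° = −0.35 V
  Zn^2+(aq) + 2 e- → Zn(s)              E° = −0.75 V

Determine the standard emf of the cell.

Of the two couples in this cell, the one with the more positive reduction potential is reduced at the cathode: here that is In³⁺/In (−0.35 V); Zn²⁺/Zn (−0.75 V) is the anode.
E°cell = E°(cathode) − E°(anode) = −0.35 − (−0.75) = +0.40 V.

+0.40 V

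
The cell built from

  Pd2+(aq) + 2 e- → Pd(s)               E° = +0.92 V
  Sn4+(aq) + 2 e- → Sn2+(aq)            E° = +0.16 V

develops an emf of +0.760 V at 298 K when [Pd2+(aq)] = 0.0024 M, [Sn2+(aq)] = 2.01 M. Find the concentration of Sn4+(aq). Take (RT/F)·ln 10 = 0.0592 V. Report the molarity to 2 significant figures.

Pd²⁺/Pd is the cathode (higher E°); E°cell = +0.92 − (+0.16) = +0.76 V with n = 2.
Rearranging E = E° − (0.0592/n)·log Q gives log Q = 2(+0.76 − (+0.760))/0.0592 = 0.000.
Balancing electrons gives Pd2+(aq) + Sn2+(aq) → Pd(s) + Sn4+(aq); thus Q = [Sn4+(aq)] / ([Pd2+(aq)]·[Sn2+(aq)]).
Solving for the unknown gives log [Sn4+(aq)] = −2.317, so [Sn4+(aq)] ≈ 0.0048 M.

0.0048 M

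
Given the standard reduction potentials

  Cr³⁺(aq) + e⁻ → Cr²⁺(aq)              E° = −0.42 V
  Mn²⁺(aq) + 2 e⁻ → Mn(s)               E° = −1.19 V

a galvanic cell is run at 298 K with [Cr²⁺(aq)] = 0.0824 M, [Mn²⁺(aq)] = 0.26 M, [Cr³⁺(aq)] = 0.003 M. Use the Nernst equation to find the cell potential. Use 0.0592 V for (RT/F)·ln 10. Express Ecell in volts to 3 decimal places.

+0.702 V

The Cr³⁺/Cr²⁺ couple has the more positive E°, so it is the cathode; Mn²⁺/Mn is the anode.
The standard potential is −0.42 − (−1.19) = +0.77 V and the balanced reaction transfers n = 2 electrons.
For the overall reaction 2 Cr³⁺(aq) + Mn(s) → 2 Cr²⁺(aq) + Mn²⁺(aq), Q = ([Cr²⁺(aq)]^2·[Mn²⁺(aq)]) / [Cr³⁺(aq)]^2 = 196, giving log Q = 2.293.
E = E° − (0.0592/n)·log Q = +0.77 − (0.0592/2)(2.293) = +0.702 V.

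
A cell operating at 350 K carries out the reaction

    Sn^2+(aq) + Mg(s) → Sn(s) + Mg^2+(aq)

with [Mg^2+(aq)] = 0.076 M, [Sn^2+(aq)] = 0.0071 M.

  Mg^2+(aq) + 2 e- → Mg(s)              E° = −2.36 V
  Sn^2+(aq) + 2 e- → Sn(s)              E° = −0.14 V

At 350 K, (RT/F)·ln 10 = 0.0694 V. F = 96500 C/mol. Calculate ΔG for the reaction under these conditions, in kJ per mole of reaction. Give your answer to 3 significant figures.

The standard cell potential is −0.14 − (−2.36) = +2.22 V, with n = 2 electrons in the balanced equation.
Here Q = [Mg^2+(aq)] / [Sn^2+(aq)] = 10.7 (log Q = 1.030), giving E = +2.22 − (0.0694/2)·(1.030) = +2.1843 V.
Finally ΔG = −nFE = −(2)(96500 C/mol)(+2.1843 V) = −422 kJ/mol.

−422 kJ/mol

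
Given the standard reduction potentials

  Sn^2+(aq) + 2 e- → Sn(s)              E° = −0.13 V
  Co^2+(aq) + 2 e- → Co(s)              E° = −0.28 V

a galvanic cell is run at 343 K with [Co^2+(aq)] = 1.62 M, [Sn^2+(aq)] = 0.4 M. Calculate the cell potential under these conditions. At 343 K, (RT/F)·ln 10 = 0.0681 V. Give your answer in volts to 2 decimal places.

The Sn²⁺/Sn couple has the more positive E°, so it is the cathode; Co²⁺/Co is the anode.
E°cell = −0.13 − (−0.28) = +0.15 V, with n = 2 electrons transferred.
For the overall reaction Sn^2+(aq) + Co(s) → Sn(s) + Co^2+(aq), Q = [Co^2+(aq)] / [Sn^2+(aq)] = 4.05, giving log Q = 0.607.
By the Nernst equation, E = +0.15 − (0.0681/2)·(0.607) = +0.13 V.

+0.13 V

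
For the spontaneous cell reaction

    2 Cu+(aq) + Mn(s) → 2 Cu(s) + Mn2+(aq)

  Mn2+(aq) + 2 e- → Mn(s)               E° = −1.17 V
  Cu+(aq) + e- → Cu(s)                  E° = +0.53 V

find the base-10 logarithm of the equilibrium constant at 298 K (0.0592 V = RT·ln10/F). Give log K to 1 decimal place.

The Cu⁺/Cu couple is reduced (cathode); E°cell = +0.53 − (−1.17) = +1.70 V with n = 2.
At equilibrium E = 0, so log K = nE°cell / 0.0592 = (2)(+1.70) / 0.0592 = 57.4.

log K = 57.4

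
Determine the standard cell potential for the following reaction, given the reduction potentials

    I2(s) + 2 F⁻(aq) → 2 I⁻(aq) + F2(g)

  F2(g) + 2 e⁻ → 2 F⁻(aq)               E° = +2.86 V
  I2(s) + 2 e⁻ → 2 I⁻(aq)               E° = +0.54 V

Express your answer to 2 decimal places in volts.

In the reaction as written, I2(s) is reduced (cathode) and F2(g) is produced by oxidation at the anode.
E°cell = E°(cathode) − E°(anode) = +0.54 − (+2.86) = −2.32 V.

−2.32 V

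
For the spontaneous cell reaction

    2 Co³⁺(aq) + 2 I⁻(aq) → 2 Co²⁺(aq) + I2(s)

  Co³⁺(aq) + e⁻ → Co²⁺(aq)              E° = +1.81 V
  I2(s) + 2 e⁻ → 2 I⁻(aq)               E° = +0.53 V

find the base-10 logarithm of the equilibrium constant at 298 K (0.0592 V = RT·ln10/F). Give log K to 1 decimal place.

log K = 43.2

The Co³⁺/Co²⁺ couple is reduced (cathode); E°cell = +1.81 − (+0.53) = +1.28 V with n = 2.
At equilibrium E = 0, so log K = nE°cell / 0.0592 = (2)(+1.28) / 0.0592 = 43.2.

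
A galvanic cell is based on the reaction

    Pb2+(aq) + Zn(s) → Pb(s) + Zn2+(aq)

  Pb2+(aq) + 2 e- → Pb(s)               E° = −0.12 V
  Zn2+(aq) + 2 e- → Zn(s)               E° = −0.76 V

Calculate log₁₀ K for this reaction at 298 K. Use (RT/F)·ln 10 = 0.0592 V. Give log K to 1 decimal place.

The Pb²⁺/Pb couple is reduced (cathode); E°cell = −0.12 − (−0.76) = +0.64 V with n = 2.
At equilibrium E = 0, so log K = nE°cell / 0.0592 = (2)(+0.64) / 0.0592 = 21.6.

log K = 21.6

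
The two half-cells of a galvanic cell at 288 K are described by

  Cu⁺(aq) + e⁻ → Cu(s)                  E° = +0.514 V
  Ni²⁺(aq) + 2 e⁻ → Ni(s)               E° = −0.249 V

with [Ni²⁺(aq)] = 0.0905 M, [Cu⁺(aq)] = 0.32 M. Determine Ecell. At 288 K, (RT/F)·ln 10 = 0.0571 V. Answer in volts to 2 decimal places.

Cu⁺/Cu is reduced (cathode, E° = +0.514 V) and Ni²⁺/Ni is oxidized (anode).
E°cell = +0.514 − (−0.249) = +0.763 V, with n = 2 electrons transferred.
The balanced reaction is 2 Cu⁺(aq) + Ni(s) → 2 Cu(s) + Ni²⁺(aq), so Q = [Ni²⁺(aq)] / [Cu⁺(aq)]^2 = 0.884 and log Q = −0.054.
E = E° − (0.0571/n)·log Q = +0.763 − (0.0571/2)(−0.054) = +0.76 V.

+0.76 V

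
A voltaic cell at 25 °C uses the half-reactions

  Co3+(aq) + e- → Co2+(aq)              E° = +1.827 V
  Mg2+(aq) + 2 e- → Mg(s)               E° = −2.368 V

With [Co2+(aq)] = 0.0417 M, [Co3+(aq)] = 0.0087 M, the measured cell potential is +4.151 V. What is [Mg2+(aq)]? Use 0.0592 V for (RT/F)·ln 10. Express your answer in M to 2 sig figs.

The Co³⁺/Co²⁺ couple has the larger reduction potential, so it is the cathode: E°cell = +1.827 − (−2.368) = +4.195 V and n = 2.
Rearranging E = E° − (0.0592/n)·log Q gives log Q = 2(+4.195 − (+4.151))/0.0592 = 1.486.
Balancing electrons gives 2 Co3+(aq) + Mg(s) → 2 Co2+(aq) + Mg2+(aq); thus Q = ([Co2+(aq)]^2·[Mg2+(aq)]) / [Co3+(aq)]^2.
Substituting the known concentrations and solving, log [Mg2+(aq)] = 0.125 and [Mg2+(aq)] = 1.3 M.

1.3 M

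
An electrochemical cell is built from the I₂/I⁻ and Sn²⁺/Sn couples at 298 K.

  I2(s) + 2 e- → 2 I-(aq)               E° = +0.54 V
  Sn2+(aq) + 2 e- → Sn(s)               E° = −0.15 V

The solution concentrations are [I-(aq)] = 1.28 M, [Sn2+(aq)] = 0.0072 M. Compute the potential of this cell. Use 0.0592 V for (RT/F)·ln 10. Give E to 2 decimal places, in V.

The I₂/I⁻ couple has the more positive E°, so it is the cathode; Sn²⁺/Sn is the anode.
E°cell = E°cat − E°an = +0.54 − (−0.15) = +0.69 V; n = 2.
Balancing gives I2(s) + Sn(s) → 2 I-(aq) + Sn2+(aq); hence Q = [I-(aq)]^2·[Sn2+(aq)] = 0.0118 (log Q = −1.928).
Applying E = E° − (RT ln10/nF)·log Q gives +0.69 − (0.0592/2)(−1.928) = +0.75 V.

+0.75 V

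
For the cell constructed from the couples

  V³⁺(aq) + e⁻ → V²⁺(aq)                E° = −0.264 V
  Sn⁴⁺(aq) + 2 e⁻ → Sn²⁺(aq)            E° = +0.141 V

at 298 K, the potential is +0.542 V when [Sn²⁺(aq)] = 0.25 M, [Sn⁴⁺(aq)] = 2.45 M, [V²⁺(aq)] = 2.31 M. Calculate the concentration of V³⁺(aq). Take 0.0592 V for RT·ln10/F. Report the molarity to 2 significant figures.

With Sn⁴⁺/Sn²⁺ at the cathode and V³⁺/V²⁺ at the anode, E°cell = +0.141 − (−0.264) = +0.405 V (n = 2).
Since E = E° − (0.0592/n)·log Q, log Q = n(E° − E)/0.0592 = −4.628.
Balancing electrons gives Sn⁴⁺(aq) + 2 V²⁺(aq) → Sn²⁺(aq) + 2 V³⁺(aq); thus Q = ([Sn²⁺(aq)]·[V³⁺(aq)]^2) / ([Sn⁴⁺(aq)]·[V²⁺(aq)]^2).
Isolating [V³⁺(aq)] in Q = 10^{−4.628} yields log [V³⁺(aq)] = −1.455, i.e. 0.035 M.

0.035 M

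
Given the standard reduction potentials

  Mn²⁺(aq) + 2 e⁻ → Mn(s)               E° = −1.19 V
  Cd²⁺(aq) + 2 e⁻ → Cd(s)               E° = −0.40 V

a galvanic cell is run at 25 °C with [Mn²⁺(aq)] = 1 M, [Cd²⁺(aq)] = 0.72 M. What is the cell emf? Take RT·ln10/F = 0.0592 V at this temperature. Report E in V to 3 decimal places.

+0.786 V

The Cd²⁺/Cd couple has the more positive E°, so it is the cathode; Mn²⁺/Mn is the anode.
E°cell = E°cat − E°an = −0.40 − (−1.19) = +0.79 V; n = 2.
For the overall reaction Cd²⁺(aq) + Mn(s) → Cd(s) + Mn²⁺(aq), Q = [Mn²⁺(aq)] / [Cd²⁺(aq)] = 1.39, giving log Q = 0.143.
By the Nernst equation, E = +0.79 − (0.0592/2)·(0.143) = +0.786 V.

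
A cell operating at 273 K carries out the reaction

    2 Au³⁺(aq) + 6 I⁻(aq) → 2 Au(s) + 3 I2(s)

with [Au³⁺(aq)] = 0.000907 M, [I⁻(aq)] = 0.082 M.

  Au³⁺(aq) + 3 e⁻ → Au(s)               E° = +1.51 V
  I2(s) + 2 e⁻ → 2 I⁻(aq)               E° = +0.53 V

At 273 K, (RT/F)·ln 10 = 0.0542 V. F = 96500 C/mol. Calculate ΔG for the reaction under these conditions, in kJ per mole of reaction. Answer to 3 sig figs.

E°cell = +1.51 − (+0.53) = +0.98 V; the balanced reaction transfers n = 6 electrons.
The reaction quotient is 1 / ([Au³⁺(aq)]^2·[I⁻(aq)]^6) = 4×10^12; by Nernst, E = +0.98 − (0.0542/6)(12.602) = +0.8662 V.
Then ΔG = −nFE = −6 × 96500 × +0.8662 J/mol = −502 kJ/mol.

−502 kJ/mol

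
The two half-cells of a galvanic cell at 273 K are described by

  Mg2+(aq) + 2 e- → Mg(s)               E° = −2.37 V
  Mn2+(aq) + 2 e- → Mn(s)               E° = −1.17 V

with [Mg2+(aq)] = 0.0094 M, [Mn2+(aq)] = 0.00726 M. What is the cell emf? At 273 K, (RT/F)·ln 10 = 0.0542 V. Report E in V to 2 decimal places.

Since E°(Mn²⁺/Mn) > E°(Mg²⁺/Mg), Mn²⁺/Mn serves as the cathode.
The standard potential is −1.17 − (−2.37) = +1.20 V and the balanced reaction transfers n = 2 electrons.
Balancing gives Mn2+(aq) + Mg(s) → Mn(s) + Mg2+(aq); hence Q = [Mg2+(aq)] / [Mn2+(aq)] = 1.29 (log Q = 0.112).
E = E° − (0.0542/n)·log Q = +1.20 − (0.0542/2)(0.112) = +1.20 V.

+1.20 V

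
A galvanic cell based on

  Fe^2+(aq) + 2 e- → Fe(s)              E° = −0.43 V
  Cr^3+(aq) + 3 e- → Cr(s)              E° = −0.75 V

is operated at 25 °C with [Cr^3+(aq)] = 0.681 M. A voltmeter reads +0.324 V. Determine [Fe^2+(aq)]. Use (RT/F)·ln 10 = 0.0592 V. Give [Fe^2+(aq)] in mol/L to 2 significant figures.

1.1 M

With Fe²⁺/Fe at the cathode and Cr³⁺/Cr at the anode, E°cell = −0.43 − (−0.75) = +0.32 V (n = 6).
Since E = E° − (0.0592/n)·log Q, log Q = n(E° − E)/0.0592 = −0.405.
The balanced reaction is 3 Fe^2+(aq) + 2 Cr(s) → 3 Fe(s) + 2 Cr^3+(aq), so Q = [Cr^3+(aq)]^2 / [Fe^2+(aq)]^3.
Solving for the unknown gives log [Fe^2+(aq)] = 0.024, so [Fe^2+(aq)] ≈ 1.1 M.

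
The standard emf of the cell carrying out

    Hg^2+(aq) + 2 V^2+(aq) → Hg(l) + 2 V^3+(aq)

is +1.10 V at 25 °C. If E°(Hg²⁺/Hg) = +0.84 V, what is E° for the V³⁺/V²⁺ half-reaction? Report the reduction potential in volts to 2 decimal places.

−0.26 V

In the reaction as written the Hg²⁺/Hg couple is reduced (cathode) and V³⁺/V²⁺ is oxidized (anode), so E°cell = E°(Hg²⁺/Hg) − E°(V³⁺/V²⁺).
E°(V³⁺/V²⁺) = E°(cathode) − E°cell = +0.84 − (+1.10) = −0.26 V.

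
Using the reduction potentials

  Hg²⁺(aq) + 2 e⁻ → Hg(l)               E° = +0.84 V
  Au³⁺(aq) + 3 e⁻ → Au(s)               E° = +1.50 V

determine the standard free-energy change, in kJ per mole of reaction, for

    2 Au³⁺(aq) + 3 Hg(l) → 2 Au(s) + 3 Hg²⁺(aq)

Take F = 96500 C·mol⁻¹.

−382 kJ/mol

In the reaction as written Au³⁺(aq) is reduced, so the Au³⁺/Au couple is the cathode and Hg²⁺/Hg is the anode.
E°cell = +1.50 − (+0.84) = +0.66 V; balancing electrons gives n = 6.
ΔG° = −nFE°cell = −(6)(96500)(+0.66) J/mol = −382 kJ/mol.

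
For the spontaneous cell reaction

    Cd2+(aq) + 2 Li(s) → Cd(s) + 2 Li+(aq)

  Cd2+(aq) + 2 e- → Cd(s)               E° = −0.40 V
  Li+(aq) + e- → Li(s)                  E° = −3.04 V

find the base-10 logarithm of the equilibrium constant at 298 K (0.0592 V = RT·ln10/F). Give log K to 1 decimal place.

log K = 89.2

The Cd²⁺/Cd couple is reduced (cathode); E°cell = −0.40 − (−3.04) = +2.64 V with n = 2.
At equilibrium E = 0, so log K = nE°cell / 0.0592 = (2)(+2.64) / 0.0592 = 89.2.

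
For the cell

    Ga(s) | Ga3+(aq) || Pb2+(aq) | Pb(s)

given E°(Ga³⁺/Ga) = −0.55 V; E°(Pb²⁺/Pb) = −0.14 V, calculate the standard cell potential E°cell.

+0.41 V

By convention the left-hand electrode in cell notation is the anode (oxidation) and the right-hand electrode is the cathode (reduction).
E°cell = E°(right) − E°(left) = −0.14 − (−0.55) = +0.41 V.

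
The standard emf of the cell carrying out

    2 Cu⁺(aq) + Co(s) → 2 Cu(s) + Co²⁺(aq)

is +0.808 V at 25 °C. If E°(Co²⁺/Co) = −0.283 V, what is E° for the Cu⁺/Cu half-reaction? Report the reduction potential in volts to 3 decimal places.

+0.525 V

In the reaction as written the Cu⁺/Cu couple is reduced (cathode) and Co²⁺/Co is oxidized (anode), so E°cell = E°(Cu⁺/Cu) − E°(Co²⁺/Co).
E°(Cu⁺/Cu) = E°cell + E°(anode) = +0.808 + (−0.283) = +0.525 V.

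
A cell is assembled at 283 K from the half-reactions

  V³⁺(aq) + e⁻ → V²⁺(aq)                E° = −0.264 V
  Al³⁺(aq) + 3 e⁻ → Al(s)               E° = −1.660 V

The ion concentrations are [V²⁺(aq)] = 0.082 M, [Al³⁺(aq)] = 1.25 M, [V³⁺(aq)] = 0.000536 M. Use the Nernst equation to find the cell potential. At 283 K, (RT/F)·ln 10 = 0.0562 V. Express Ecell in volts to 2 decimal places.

Since E°(V³⁺/V²⁺) > E°(Al³⁺/Al), V³⁺/V²⁺ serves as the cathode.
E°cell = E°cat − E°an = −0.264 − (−1.660) = +1.396 V; n = 3.
The balanced reaction is 3 V³⁺(aq) + Al(s) → 3 V²⁺(aq) + Al³⁺(aq), so Q = ([V²⁺(aq)]^3·[Al³⁺(aq)]) / [V³⁺(aq)]^3 = 4.48×10^6 and log Q = 6.651.
E = E° − (0.0562/n)·log Q = +1.396 − (0.0562/3)(6.651) = +1.27 V.

+1.27 V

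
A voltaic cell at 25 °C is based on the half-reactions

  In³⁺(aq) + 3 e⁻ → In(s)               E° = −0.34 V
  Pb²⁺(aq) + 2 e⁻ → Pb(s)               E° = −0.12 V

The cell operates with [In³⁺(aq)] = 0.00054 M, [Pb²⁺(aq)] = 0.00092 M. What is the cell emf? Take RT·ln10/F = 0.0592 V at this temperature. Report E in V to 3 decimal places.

Pb²⁺/Pb is reduced (cathode, E° = −0.12 V) and In³⁺/In is oxidized (anode).
E°cell = −0.12 − (−0.34) = +0.22 V, with n = 6 electrons transferred.
Balancing gives 3 Pb²⁺(aq) + 2 In(s) → 3 Pb(s) + 2 In³⁺(aq); hence Q = [In³⁺(aq)]^2 / [Pb²⁺(aq)]^3 = 374 (log Q = 2.573).
E = E° − (0.0592/n)·log Q = +0.22 − (0.0592/6)(2.573) = +0.195 V.

+0.195 V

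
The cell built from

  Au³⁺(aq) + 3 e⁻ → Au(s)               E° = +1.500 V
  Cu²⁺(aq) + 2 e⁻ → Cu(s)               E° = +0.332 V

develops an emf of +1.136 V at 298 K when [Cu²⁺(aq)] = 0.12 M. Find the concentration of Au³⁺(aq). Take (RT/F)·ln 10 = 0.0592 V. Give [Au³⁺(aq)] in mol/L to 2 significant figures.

0.00099 M

With Au³⁺/Au at the cathode and Cu²⁺/Cu at the anode, E°cell = +1.500 − (+0.332) = +1.168 V (n = 6).
Rearranging E = E° − (0.0592/n)·log Q gives log Q = 6(+1.168 − (+1.136))/0.0592 = 3.243.
For 2 Au³⁺(aq) + 3 Cu(s) → 2 Au(s) + 3 Cu²⁺(aq), the reaction quotient is Q = [Cu²⁺(aq)]^3 / [Au³⁺(aq)]^2.
Substituting the known concentrations and solving, log [Au³⁺(aq)] = −3.003 and [Au³⁺(aq)] = 0.00099 M.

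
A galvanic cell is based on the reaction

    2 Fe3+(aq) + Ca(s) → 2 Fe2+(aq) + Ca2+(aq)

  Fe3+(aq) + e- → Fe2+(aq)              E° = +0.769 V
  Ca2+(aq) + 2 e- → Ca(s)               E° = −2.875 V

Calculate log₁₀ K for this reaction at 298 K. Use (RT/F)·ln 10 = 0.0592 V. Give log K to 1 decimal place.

The Fe³⁺/Fe²⁺ couple is reduced (cathode); E°cell = +0.769 − (−2.875) = +3.644 V with n = 2.
At equilibrium E = 0, so log K = nE°cell / 0.0592 = (2)(+3.644) / 0.0592 = 123.1.

log K = 123.1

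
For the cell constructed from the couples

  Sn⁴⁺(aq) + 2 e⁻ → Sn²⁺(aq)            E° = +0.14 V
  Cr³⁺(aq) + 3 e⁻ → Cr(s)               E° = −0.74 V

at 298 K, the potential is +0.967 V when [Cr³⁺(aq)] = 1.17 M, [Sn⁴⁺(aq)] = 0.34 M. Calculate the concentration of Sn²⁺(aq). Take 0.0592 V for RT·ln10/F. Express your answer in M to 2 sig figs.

0.00035 M

Sn⁴⁺/Sn²⁺ is the cathode (higher E°); E°cell = +0.14 − (−0.74) = +0.88 V with n = 6.
Rearranging E = E° − (0.0592/n)·log Q gives log Q = 6(+0.88 − (+0.967))/0.0592 = −8.818.
The balanced reaction is 3 Sn⁴⁺(aq) + 2 Cr(s) → 3 Sn²⁺(aq) + 2 Cr³⁺(aq), so Q = ([Sn²⁺(aq)]^3·[Cr³⁺(aq)]^2) / [Sn⁴⁺(aq)]^3.
Solving for the unknown gives log [Sn²⁺(aq)] = −3.453, so [Sn²⁺(aq)] ≈ 0.00035 M.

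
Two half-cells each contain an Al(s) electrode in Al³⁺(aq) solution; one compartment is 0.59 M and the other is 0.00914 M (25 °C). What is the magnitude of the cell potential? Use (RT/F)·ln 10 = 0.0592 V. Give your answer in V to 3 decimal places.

For a concentration cell E°cell = 0, since both electrodes use the same couple.
The compartment with the higher Al³⁺(aq) concentration (0.59 M) acts as the cathode; ions are reduced there and produced at the dilute (0.00914 M) anode.
With n = 3, Ecell = −(0.0592/3)·log([dilute]/[conc]) = −(0.0592/3)·log(0.00914/0.59) = +0.036 V.

0.036 V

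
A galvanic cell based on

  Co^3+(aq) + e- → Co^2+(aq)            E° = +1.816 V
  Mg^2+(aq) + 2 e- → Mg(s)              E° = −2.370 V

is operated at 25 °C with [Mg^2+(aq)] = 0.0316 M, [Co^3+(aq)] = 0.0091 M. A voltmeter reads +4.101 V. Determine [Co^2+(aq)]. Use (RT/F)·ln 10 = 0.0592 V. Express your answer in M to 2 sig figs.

With Co³⁺/Co²⁺ at the cathode and Mg²⁺/Mg at the anode, E°cell = +1.816 − (−2.370) = +4.186 V (n = 2).
Rearranging E = E° − (0.0592/n)·log Q gives log Q = 2(+4.186 − (+4.101))/0.0592 = 2.872.
Balancing electrons gives 2 Co^3+(aq) + Mg(s) → 2 Co^2+(aq) + Mg^2+(aq); thus Q = ([Co^2+(aq)]^2·[Mg^2+(aq)]) / [Co^3+(aq)]^2.
Substituting the known concentrations and solving, log [Co^2+(aq)] = 0.145 and [Co^2+(aq)] = 1.4 M.

1.4 M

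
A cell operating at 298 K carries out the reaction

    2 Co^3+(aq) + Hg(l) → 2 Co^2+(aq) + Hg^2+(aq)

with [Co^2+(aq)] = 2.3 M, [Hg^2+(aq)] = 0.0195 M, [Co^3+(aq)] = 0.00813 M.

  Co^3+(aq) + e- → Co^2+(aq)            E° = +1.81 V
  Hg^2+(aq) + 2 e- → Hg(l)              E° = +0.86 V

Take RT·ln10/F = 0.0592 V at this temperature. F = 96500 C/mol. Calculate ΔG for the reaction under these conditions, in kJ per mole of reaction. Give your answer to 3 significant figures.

−165 kJ/mol

The standard cell potential is +1.81 − (+0.86) = +0.95 V, with n = 2 electrons in the balanced equation.
Here Q = ([Co^2+(aq)]^2·[Hg^2+(aq)]) / [Co^3+(aq)]^2 = 1.56×10^3 (log Q = 3.193), giving E = +0.95 − (0.0592/2)·(3.193) = +0.8555 V.
ΔG = −nFE = −(2)(96500)(+0.8555) J/mol = −165 kJ/mol.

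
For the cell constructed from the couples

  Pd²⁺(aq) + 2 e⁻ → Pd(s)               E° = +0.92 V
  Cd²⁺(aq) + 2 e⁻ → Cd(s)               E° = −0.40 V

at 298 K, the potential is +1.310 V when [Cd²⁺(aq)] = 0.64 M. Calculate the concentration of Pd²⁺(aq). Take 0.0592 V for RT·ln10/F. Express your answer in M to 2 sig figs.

0.29 M

With Pd²⁺/Pd at the cathode and Cd²⁺/Cd at the anode, E°cell = +0.92 − (−0.40) = +1.32 V (n = 2).
Rearranging E = E° − (0.0592/n)·log Q gives log Q = 2(+1.32 − (+1.310))/0.0592 = 0.338.
For Pd²⁺(aq) + Cd(s) → Pd(s) + Cd²⁺(aq), the reaction quotient is Q = [Cd²⁺(aq)] / [Pd²⁺(aq)].
Solving for the unknown gives log [Pd²⁺(aq)] = −0.532, so [Pd²⁺(aq)] ≈ 0.29 M.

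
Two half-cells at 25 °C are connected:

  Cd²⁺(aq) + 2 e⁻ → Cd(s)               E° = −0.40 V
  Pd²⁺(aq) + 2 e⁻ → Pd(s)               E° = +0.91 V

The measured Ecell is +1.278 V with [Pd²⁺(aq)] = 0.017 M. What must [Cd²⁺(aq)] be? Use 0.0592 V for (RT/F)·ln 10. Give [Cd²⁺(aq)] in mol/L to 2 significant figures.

0.20 M

Pd²⁺/Pd is the cathode (higher E°); E°cell = +0.91 − (−0.40) = +1.31 V with n = 2.
Rearranging E = E° − (0.0592/n)·log Q gives log Q = 2(+1.31 − (+1.278))/0.0592 = 1.081.
Balancing electrons gives Pd²⁺(aq) + Cd(s) → Pd(s) + Cd²⁺(aq); thus Q = [Cd²⁺(aq)] / [Pd²⁺(aq)].
Solving for the unknown gives log [Cd²⁺(aq)] = −0.689, so [Cd²⁺(aq)] ≈ 0.20 M.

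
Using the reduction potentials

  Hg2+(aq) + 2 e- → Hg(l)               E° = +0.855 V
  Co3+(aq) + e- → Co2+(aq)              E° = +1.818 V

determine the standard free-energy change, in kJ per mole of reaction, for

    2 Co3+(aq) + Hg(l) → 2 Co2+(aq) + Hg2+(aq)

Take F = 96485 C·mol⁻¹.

In the reaction as written Co3+(aq) is reduced, so the Co³⁺/Co²⁺ couple is the cathode and Hg²⁺/Hg is the anode.
E°cell = +1.818 − (+0.855) = +0.963 V; balancing electrons gives n = 2.
ΔG° = −nFE°cell = −(2)(96485)(+0.963) J/mol = −186 kJ/mol.

−186 kJ/mol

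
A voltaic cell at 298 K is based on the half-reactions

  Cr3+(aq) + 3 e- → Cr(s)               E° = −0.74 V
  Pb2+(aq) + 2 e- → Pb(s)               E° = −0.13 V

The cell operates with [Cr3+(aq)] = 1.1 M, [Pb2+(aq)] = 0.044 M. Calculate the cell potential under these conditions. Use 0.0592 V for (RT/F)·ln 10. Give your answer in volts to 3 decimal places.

+0.569 V

Pb²⁺/Pb is reduced (cathode, E° = −0.13 V) and Cr³⁺/Cr is oxidized (anode).
The standard potential is −0.13 − (−0.74) = +0.61 V and the balanced reaction transfers n = 6 electrons.
The balanced reaction is 3 Pb2+(aq) + 2 Cr(s) → 3 Pb(s) + 2 Cr3+(aq), so Q = [Cr3+(aq)]^2 / [Pb2+(aq)]^3 = 1.42×10^4 and log Q = 4.152.
By the Nernst equation, E = +0.61 − (0.0592/6)·(4.152) = +0.569 V.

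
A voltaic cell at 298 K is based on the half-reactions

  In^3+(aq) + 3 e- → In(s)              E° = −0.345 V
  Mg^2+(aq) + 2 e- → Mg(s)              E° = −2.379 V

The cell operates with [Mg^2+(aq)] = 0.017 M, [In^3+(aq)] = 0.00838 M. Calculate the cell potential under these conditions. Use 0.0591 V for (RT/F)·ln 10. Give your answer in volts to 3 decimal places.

In³⁺/In is reduced (cathode, E° = −0.345 V) and Mg²⁺/Mg is oxidized (anode).
E°cell = −0.345 − (−2.379) = +2.034 V, with n = 6 electrons transferred.
Balancing gives 2 In^3+(aq) + 3 Mg(s) → 2 In(s) + 3 Mg^2+(aq); hence Q = [Mg^2+(aq)]^3 / [In^3+(aq)]^2 = 0.07 (log Q = −1.155).
Applying E = E° − (RT ln10/nF)·log Q gives +2.034 − (0.0591/6)(−1.155) = +2.045 V.

+2.045 V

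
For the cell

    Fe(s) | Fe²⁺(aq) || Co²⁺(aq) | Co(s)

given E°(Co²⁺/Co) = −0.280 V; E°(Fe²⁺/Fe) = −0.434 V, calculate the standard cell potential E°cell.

+0.154 V

By convention the left-hand electrode in cell notation is the anode (oxidation) and the right-hand electrode is the cathode (reduction).
E°cell = E°(right) − E°(left) = −0.280 − (−0.434) = +0.154 V.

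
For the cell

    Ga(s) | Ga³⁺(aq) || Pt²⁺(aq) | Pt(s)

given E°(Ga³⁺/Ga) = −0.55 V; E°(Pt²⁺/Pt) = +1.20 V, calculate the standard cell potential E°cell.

By convention the left-hand electrode in cell notation is the anode (oxidation) and the right-hand electrode is the cathode (reduction).
E°cell = E°(right) − E°(left) = +1.20 − (−0.55) = +1.75 V.

+1.75 V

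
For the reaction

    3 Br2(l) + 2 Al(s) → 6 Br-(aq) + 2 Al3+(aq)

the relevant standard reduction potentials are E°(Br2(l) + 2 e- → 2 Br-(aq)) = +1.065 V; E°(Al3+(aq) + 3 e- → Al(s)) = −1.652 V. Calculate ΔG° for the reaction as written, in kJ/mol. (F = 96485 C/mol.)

−1573 kJ/mol

In the reaction as written Br2(l) is reduced, so the Br₂/Br⁻ couple is the cathode and Al³⁺/Al is the anode.
E°cell = +1.065 − (−1.652) = +2.717 V; balancing electrons gives n = 6.
ΔG° = −nFE°cell = −(6)(96485)(+2.717) J/mol = −1573 kJ/mol.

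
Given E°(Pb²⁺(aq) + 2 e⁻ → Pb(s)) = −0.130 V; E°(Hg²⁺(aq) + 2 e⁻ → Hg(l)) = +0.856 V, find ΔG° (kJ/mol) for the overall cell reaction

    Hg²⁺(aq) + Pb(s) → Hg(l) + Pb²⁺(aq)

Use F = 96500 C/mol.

In the reaction as written Hg²⁺(aq) is reduced, so the Hg²⁺/Hg couple is the cathode and Pb²⁺/Pb is the anode.
E°cell = +0.856 − (−0.130) = +0.986 V; balancing electrons gives n = 2.
ΔG° = −nFE°cell = −(2)(96500)(+0.986) J/mol = −190 kJ/mol.

−190 kJ/mol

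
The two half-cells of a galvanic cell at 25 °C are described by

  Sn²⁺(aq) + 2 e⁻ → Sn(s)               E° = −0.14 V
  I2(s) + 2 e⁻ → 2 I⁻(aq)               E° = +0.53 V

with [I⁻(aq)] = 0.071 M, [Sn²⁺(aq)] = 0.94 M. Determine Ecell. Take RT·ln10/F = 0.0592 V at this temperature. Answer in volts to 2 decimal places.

+0.74 V

The I₂/I⁻ couple has the more positive E°, so it is the cathode; Sn²⁺/Sn is the anode.
The standard potential is +0.53 − (−0.14) = +0.67 V and the balanced reaction transfers n = 2 electrons.
Balancing gives I2(s) + Sn(s) → 2 I⁻(aq) + Sn²⁺(aq); hence Q = [I⁻(aq)]^2·[Sn²⁺(aq)] = 0.00474 (log Q = −2.324).
By the Nernst equation, E = +0.67 − (0.0592/2)·(−2.324) = +0.74 V.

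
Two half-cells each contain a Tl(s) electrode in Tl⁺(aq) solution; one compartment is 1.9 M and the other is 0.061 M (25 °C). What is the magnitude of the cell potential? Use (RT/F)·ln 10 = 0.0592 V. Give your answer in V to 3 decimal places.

For a concentration cell E°cell = 0, since both electrodes use the same couple.
The compartment with the higher Tl⁺(aq) concentration (1.9 M) acts as the cathode; ions are reduced there and produced at the dilute (0.061 M) anode.
With n = 1, Ecell = −(0.0592/1)·log([dilute]/[conc]) = −(0.0592/1)·log(0.061/1.9) = +0.088 V.

0.088 V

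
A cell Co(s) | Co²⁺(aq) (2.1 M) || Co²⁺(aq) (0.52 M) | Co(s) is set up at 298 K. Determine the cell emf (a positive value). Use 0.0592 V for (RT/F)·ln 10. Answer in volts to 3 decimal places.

0.018 V

For a concentration cell E°cell = 0, since both electrodes use the same couple.
The compartment with the higher Co²⁺(aq) concentration (2.1 M) acts as the cathode; ions are reduced there and produced at the dilute (0.52 M) anode.
With n = 2, Ecell = −(0.0592/2)·log([dilute]/[conc]) = −(0.0592/2)·log(0.52/2.1) = +0.018 V.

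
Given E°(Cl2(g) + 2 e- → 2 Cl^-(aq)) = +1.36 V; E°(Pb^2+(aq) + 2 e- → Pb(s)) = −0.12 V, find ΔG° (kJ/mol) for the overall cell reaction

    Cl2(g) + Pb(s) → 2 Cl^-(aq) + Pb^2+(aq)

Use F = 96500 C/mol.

−286 kJ/mol

In the reaction as written Cl2(g) is reduced, so the Cl₂/Cl⁻ couple is the cathode and Pb²⁺/Pb is the anode.
E°cell = +1.36 − (−0.12) = +1.48 V; balancing electrons gives n = 2.
ΔG° = −nFE°cell = −(2)(96500)(+1.48) J/mol = −286 kJ/mol.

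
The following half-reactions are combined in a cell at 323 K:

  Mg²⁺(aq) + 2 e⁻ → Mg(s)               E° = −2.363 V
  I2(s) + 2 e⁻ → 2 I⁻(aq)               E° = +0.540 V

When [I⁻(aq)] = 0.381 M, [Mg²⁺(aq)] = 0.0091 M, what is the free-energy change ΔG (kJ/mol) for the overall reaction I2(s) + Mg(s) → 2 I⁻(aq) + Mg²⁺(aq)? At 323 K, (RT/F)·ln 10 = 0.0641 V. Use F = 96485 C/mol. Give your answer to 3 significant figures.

With I₂/I⁻ reduced at the cathode, E°cell = +0.540 − (−2.363) = +2.903 V and n = 2.
The reaction quotient is [I⁻(aq)]^2·[Mg²⁺(aq)] = 0.00132; by Nernst, E = +2.903 − (0.0641/2)(−2.879) = +2.9953 V.
ΔG = −nFE = −(2)(96485)(+2.9953) J/mol = −578 kJ/mol.

−578 kJ/mol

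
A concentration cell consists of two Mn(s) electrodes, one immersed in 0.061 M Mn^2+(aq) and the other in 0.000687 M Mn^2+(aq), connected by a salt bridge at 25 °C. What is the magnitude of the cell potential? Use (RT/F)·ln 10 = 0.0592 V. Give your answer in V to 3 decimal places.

For a concentration cell E°cell = 0, since both electrodes use the same couple.
The compartment with the higher Mn^2+(aq) concentration (0.061 M) acts as the cathode; ions are reduced there and produced at the dilute (0.000687 M) anode.
With n = 2, Ecell = −(0.0592/2)·log([dilute]/[conc]) = −(0.0592/2)·log(0.000687/0.061) = +0.058 V.

0.058 V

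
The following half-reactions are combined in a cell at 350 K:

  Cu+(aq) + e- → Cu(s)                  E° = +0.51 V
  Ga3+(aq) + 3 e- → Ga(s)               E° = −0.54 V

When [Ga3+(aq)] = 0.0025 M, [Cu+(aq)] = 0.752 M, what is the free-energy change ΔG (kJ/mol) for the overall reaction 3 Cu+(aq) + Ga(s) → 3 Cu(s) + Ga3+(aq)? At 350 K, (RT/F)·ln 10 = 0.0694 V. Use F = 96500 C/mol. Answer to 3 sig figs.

E°cell = +0.51 − (−0.54) = +1.05 V; the balanced reaction transfers n = 3 electrons.
The reaction quotient is [Ga3+(aq)] / [Cu+(aq)]^3 = 0.00588; by Nernst, E = +1.05 − (0.0694/3)(−2.231) = +1.1016 V.
Finally ΔG = −nFE = −(3)(96500 C/mol)(+1.1016 V) = −319 kJ/mol.

−319 kJ/mol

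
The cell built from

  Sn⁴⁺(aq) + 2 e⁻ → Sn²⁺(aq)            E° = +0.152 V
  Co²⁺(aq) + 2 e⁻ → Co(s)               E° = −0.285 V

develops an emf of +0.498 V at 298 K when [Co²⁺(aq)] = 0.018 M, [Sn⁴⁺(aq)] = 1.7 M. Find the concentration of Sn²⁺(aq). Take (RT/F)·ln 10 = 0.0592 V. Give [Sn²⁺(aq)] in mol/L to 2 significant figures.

Sn⁴⁺/Sn²⁺ is the cathode (higher E°); E°cell = +0.152 − (−0.285) = +0.437 V with n = 2.
From the Nernst equation, log Q = n(E° − E)/0.0592 = 2·(+0.437 − (+0.498))/0.0592 = −2.061.
The balanced reaction is Sn⁴⁺(aq) + Co(s) → Sn²⁺(aq) + Co²⁺(aq), so Q = ([Sn²⁺(aq)]·[Co²⁺(aq)]) / [Sn⁴⁺(aq)].
Isolating [Sn²⁺(aq)] in Q = 10^{−2.061} yields log [Sn²⁺(aq)] = −0.086, i.e. 0.82 M.

0.82 M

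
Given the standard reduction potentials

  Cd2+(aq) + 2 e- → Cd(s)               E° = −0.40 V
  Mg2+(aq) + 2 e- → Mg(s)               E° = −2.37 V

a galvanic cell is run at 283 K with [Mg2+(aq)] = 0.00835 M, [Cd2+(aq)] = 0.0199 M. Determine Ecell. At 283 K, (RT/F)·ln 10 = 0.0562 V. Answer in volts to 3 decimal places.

+1.981 V

Since E°(Cd²⁺/Cd) > E°(Mg²⁺/Mg), Cd²⁺/Cd serves as the cathode.
E°cell = E°cat − E°an = −0.40 − (−2.37) = +1.97 V; n = 2.
For the overall reaction Cd2+(aq) + Mg(s) → Cd(s) + Mg2+(aq), Q = [Mg2+(aq)] / [Cd2+(aq)] = 0.42, giving log Q = −0.377.
By the Nernst equation, E = +1.97 − (0.0562/2)·(−0.377) = +1.981 V.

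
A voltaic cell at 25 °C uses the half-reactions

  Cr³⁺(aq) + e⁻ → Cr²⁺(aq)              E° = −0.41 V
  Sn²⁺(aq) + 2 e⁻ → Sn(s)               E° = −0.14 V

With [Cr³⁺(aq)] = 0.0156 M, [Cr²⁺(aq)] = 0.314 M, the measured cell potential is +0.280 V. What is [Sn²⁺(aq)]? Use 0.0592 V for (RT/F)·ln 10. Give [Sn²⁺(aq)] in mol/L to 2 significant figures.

Sn²⁺/Sn is the cathode (higher E°); E°cell = −0.14 − (−0.41) = +0.27 V with n = 2.
Since E = E° − (0.0592/n)·log Q, log Q = n(E° − E)/0.0592 = −0.338.
For Sn²⁺(aq) + 2 Cr²⁺(aq) → Sn(s) + 2 Cr³⁺(aq), the reaction quotient is Q = [Cr³⁺(aq)]^2 / ([Sn²⁺(aq)]·[Cr²⁺(aq)]^2).
Solving for the unknown gives log [Sn²⁺(aq)] = −2.270, so [Sn²⁺(aq)] ≈ 0.0054 M.

0.0054 M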